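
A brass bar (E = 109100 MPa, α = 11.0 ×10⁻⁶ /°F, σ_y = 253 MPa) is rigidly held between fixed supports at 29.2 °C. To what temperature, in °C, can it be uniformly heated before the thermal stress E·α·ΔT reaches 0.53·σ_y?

91.3 °C

E = 109100 MPa = 109.1 GPa.
α = 11.0×10⁻⁶/°F × 9/5 = 19.8×10⁻⁶/K.
E·α·ΔT = 134.1 MPa ⇒ ΔT = 134.1 / (109.1×10³ × 19.8×10⁻⁶) = 62.07 K.
T = 29.2 + 62.07 = 91.27 °C.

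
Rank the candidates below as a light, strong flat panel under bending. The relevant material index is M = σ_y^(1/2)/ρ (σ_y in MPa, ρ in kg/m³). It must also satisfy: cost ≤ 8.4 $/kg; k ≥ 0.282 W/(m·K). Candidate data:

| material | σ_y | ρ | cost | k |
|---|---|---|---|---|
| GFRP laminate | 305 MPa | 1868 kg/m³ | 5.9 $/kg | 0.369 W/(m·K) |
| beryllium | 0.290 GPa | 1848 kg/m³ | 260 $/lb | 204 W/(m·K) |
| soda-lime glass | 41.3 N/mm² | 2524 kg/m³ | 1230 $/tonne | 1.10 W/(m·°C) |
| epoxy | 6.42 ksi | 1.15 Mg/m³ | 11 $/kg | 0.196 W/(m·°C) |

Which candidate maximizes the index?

GFRP laminate

Screen on constraints: cost ≤ 8.4 $/kg; k ≥ 0.282 W/(m·K). Survivors: GFRP laminate, soda-lime glass.
Convert each candidate to consistent units, then evaluate M:
  GFRP laminate: σ_y = 305.0 MPa, ρ = 1868 kg/m³
  soda-lime glass: σ_y = 41.30 MPa, ρ = 2524 kg/m³
  GFRP laminate: M = 9.35×10⁻³
  soda-lime glass: M = 2.55×10⁻³
The maximum is for GFRP laminate.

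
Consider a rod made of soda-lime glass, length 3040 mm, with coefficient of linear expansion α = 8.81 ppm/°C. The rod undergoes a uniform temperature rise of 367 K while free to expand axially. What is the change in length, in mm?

9.83 mm

ΔL = α·L₀·ΔT = 8.81×10⁻⁶ × 3040 mm × 367.0 K = 9.83 mm.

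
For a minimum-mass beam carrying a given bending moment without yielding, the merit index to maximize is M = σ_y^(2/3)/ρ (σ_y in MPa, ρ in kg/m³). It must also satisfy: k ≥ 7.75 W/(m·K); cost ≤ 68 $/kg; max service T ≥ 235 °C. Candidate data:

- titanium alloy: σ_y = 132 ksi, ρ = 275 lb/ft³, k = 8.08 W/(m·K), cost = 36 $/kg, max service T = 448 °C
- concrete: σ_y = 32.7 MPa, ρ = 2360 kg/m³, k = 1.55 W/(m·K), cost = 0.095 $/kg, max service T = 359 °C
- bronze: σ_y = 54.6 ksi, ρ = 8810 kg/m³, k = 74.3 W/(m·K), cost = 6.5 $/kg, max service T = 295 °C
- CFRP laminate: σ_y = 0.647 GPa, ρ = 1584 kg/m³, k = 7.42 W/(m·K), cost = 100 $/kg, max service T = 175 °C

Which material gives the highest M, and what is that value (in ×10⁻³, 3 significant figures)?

titanium alloy, M = 21.3×10⁻³

Screen on constraints: k ≥ 7.75 W/(m·K); cost ≤ 68 $/kg; max service T ≥ 235 °C. Survivors: titanium alloy, bronze.
Putting every candidate on a common basis:
  titanium alloy: σ_y = 910.1 MPa, ρ = 4405 kg/m³
  bronze: σ_y = 376.5 MPa, ρ = 8810 kg/m³
  titanium alloy: M = 21.3×10⁻³
  bronze: M = 5.92×10⁻³
Titanium alloy has the largest M.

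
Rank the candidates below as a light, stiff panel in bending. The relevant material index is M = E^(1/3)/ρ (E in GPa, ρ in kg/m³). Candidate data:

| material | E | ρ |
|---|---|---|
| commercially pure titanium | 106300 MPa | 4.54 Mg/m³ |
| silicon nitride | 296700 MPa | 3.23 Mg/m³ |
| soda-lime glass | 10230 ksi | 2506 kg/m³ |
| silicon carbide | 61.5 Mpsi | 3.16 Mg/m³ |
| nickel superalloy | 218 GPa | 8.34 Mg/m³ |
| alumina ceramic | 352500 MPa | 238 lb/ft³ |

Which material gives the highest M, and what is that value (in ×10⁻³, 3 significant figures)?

silicon carbide, M = 2.38×10⁻³

Normalizing units and computing the index:
  commercially pure titanium: E = 106.3 GPa, ρ = 4540 kg/m³
  silicon nitride: E = 296.7 GPa, ρ = 3230 kg/m³
  soda-lime glass: E = 70.53 GPa, ρ = 2506 kg/m³
  silicon carbide: E = 424.0 GPa, ρ = 3160 kg/m³
  nickel superalloy: E = 218.0 GPa, ρ = 8340 kg/m³
  alumina ceramic: E = 352.5 GPa, ρ = 3812 kg/m³
  silicon carbide: M = 2.38×10⁻³
  silicon nitride: M = 2.06×10⁻³
  alumina ceramic: M = 1.85×10⁻³
  soda-lime glass: M = 1.65×10⁻³
  commercially pure titanium: M = 1.04×10⁻³
  nickel superalloy: M = 0.722×10⁻³
Highest index: silicon carbide.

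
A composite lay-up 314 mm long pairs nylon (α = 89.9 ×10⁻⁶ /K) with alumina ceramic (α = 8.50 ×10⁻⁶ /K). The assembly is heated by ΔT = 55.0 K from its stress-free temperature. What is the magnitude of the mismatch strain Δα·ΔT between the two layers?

4.48×10⁻³

Δα = |89.9 − 8.50|×10⁻⁶/K = 81.4×10⁻⁶/K.
Mismatch strain = Δα·ΔT = 81.4×10⁻⁶ × 55.0 = 4.48×10⁻³.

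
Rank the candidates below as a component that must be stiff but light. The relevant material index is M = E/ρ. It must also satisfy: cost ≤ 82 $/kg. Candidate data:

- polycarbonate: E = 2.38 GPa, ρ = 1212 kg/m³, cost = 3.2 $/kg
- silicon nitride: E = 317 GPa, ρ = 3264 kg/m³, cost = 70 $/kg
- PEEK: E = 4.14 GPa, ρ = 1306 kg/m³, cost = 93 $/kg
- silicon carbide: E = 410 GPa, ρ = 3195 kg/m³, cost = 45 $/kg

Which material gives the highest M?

silicon carbide

Screen on constraints: cost ≤ 82 $/kg. Survivors: polycarbonate, silicon nitride, silicon carbide.
Per-candidate index values:
  silicon carbide: M = 128 MN·m/kg
  silicon nitride: M = 97.1 MN·m/kg
  polycarbonate: M = 1.96 MN·m/kg
Silicon carbide has the largest M.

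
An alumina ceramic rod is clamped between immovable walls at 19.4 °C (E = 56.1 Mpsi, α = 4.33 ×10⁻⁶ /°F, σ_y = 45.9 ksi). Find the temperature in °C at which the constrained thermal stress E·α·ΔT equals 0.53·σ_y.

E = 56.1 Mpsi = 386.8 GPa.
α = 4.33×10⁻⁶/°F × 9/5 = 7.79×10⁻⁶/K.
σ_y = 45.9 ksi = 316.5 MPa.
E·α·ΔT = 167.7 MPa ⇒ ΔT = 167.7 / (386.8×10³ × 7.79×10⁻⁶) = 55.64 K.
T = 19.4 + 55.64 = 75.04 °C.

75.0 °C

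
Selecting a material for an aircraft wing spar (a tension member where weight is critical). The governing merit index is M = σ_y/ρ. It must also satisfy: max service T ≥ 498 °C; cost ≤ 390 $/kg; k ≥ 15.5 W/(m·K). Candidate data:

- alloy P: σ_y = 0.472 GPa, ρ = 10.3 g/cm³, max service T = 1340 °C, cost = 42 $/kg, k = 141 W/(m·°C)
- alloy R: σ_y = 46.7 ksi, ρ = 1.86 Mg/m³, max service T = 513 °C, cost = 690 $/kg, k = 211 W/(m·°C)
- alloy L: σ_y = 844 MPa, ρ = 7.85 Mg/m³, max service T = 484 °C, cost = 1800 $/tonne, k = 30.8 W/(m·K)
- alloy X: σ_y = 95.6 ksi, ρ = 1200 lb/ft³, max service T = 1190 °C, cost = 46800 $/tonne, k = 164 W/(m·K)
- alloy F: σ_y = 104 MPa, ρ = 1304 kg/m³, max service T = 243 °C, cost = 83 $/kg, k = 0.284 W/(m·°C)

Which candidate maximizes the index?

alloy P

Screen on constraints: max service T ≥ 498 °C; cost ≤ 390 $/kg; k ≥ 15.5 W/(m·K). Survivors: alloy P, alloy X.
Convert each candidate to consistent units, then evaluate M:
  alloy P: σ_y = 472.0 MPa, ρ = 10300 kg/m³
  alloy X: σ_y = 659.1 MPa, ρ = 19220 kg/m³
  alloy P: M = 45.8 kN·m/kg
  alloy X: M = 34.3 kN·m/kg
The maximum is for alloy P.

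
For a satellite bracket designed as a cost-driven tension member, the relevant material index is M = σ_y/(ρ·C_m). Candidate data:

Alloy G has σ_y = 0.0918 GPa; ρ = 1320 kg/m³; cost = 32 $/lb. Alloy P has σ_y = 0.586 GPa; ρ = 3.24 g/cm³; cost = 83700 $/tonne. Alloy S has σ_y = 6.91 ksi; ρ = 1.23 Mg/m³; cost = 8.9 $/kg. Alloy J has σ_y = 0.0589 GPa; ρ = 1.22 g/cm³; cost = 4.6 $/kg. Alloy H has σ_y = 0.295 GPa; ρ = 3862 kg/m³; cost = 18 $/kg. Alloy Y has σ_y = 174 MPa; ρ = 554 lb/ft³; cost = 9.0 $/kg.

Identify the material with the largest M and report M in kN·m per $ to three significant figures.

alloy J, M = 10.5 kN·m per $

After converting to SI:
  alloy G: σ_y = 91.80 MPa, ρ = 1320 kg/m³, cost = 70.55 $/kg
  alloy P: σ_y = 586.0 MPa, ρ = 3240 kg/m³, cost = 83.70 $/kg
  alloy S: σ_y = 47.64 MPa, ρ = 1230 kg/m³, cost = 8.900 $/kg
  alloy J: σ_y = 58.90 MPa, ρ = 1220 kg/m³, cost = 4.600 $/kg
  alloy H: σ_y = 295.0 MPa, ρ = 3862 kg/m³, cost = 18.00 $/kg
  alloy Y: σ_y = 174.0 MPa, ρ = 8874 kg/m³, cost = 9.000 $/kg
  alloy J: M = 10.5 kN·m per $
  alloy S: M = 4.35 kN·m per $
  alloy H: M = 4.24 kN·m per $
  alloy Y: M = 2.18 kN·m per $
  alloy P: M = 2.16 kN·m per $
  alloy G: M = 0.986 kN·m per $
Alloy J has the largest M.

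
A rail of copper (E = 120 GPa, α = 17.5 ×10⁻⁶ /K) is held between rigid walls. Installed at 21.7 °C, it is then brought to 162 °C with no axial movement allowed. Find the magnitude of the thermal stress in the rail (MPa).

295 MPa

ΔT = 140.3 K. Constrained thermal stress σ = E·α·ΔT = 120.0×10³ MPa × 17.5×10⁻⁶ × 140.3 = 295 MPa (compressive).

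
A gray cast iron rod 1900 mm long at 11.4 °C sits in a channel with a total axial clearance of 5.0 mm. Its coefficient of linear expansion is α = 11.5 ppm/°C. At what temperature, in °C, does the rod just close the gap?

240 °C

α·L₀·ΔT = 5.0 mm ⇒ ΔT = 5.0 / (11.5×10⁻⁶ × 1900.0) = 228.8 K.
T = 11.4 + 228.8 = 240.2 °C.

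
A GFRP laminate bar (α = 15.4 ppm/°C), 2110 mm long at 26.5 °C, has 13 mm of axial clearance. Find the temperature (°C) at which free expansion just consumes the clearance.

α·L₀·ΔT = 13.0 mm ⇒ ΔT = 13.0 / (15.4×10⁻⁶ × 2110.0) = 400.1 K.
T = 26.5 + 400.1 = 426.6 °C.

427 °C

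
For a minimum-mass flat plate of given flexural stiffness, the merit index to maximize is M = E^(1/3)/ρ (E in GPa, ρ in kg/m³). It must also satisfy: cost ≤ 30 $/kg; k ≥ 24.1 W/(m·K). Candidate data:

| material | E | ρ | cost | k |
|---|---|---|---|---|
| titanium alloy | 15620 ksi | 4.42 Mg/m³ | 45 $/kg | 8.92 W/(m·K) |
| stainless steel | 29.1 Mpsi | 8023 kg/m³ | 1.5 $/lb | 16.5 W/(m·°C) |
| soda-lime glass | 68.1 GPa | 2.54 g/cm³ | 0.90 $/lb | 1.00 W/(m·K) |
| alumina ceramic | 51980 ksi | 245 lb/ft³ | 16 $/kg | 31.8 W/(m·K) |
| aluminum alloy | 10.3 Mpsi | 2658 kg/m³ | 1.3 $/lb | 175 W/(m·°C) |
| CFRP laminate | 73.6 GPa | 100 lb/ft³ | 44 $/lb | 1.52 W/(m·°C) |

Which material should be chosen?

alumina ceramic

Screen on constraints: cost ≤ 30 $/kg; k ≥ 24.1 W/(m·K). Survivors: alumina ceramic, aluminum alloy.
In SI units:
  alumina ceramic: E = 358.4 GPa, ρ = 3925 kg/m³
  aluminum alloy: E = 71.02 GPa, ρ = 2658 kg/m³
  alumina ceramic: M = 1.81×10⁻³
  aluminum alloy: M = 1.56×10⁻³
Alumina ceramic ranks first.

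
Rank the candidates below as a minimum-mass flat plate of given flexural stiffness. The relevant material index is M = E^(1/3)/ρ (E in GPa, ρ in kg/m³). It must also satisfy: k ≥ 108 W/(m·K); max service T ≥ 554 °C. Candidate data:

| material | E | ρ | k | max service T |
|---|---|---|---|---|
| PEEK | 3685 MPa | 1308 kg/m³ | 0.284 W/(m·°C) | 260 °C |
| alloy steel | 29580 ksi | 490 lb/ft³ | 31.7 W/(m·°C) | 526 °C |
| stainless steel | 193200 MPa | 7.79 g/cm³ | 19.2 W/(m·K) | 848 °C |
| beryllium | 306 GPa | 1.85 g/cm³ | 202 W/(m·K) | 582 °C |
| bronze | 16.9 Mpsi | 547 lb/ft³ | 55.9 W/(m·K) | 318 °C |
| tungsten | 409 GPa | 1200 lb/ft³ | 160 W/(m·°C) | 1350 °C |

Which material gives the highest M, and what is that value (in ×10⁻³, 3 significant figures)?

Screen on constraints: k ≥ 108 W/(m·K); max service T ≥ 554 °C. Survivors: beryllium, tungsten.
Putting every candidate on a common basis:
  beryllium: E = 306.0 GPa, ρ = 1850 kg/m³
  tungsten: E = 409.0 GPa, ρ = 19220 kg/m³
  beryllium: M = 3.64×10⁻³
  tungsten: M = 0.386×10⁻³
Highest index: beryllium.

beryllium, M = 3.64×10⁻³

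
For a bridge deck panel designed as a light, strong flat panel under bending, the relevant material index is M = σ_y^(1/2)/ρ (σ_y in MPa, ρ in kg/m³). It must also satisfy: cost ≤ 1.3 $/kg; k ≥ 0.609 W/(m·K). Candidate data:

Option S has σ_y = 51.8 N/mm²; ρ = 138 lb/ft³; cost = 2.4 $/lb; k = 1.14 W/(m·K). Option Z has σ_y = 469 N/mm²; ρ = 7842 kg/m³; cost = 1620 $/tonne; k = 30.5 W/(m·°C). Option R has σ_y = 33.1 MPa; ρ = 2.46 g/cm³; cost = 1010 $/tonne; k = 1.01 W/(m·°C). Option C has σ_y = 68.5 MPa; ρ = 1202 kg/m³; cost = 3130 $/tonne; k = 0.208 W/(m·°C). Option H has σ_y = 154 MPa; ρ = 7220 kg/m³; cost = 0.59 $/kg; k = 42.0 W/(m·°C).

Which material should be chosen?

option R

Screen on constraints: cost ≤ 1.3 $/kg; k ≥ 0.609 W/(m·K). Survivors: option R, option H.
After converting to SI:
  option R: σ_y = 33.10 MPa, ρ = 2460 kg/m³
  option H: σ_y = 154.0 MPa, ρ = 7220 kg/m³
  option R: M = 2.34×10⁻³
  option H: M = 1.72×10⁻³
Highest index: option R.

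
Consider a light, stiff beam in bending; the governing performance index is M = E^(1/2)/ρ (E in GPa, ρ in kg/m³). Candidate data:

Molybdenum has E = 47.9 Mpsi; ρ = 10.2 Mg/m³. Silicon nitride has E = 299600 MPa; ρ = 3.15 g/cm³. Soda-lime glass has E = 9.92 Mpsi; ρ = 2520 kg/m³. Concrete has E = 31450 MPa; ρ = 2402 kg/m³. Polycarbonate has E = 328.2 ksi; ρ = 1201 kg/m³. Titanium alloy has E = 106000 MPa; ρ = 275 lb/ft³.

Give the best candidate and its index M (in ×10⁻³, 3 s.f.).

silicon nitride, M = 5.49×10⁻³

Normalizing units and computing the index:
  molybdenum: E = 330.3 GPa, ρ = 10200 kg/m³
  silicon nitride: E = 299.6 GPa, ρ = 3150 kg/m³
  soda-lime glass: E = 68.40 GPa, ρ = 2520 kg/m³
  concrete: E = 31.45 GPa, ρ = 2402 kg/m³
  polycarbonate: E = 2.263 GPa, ρ = 1201 kg/m³
  titanium alloy: E = 106.0 GPa, ρ = 4405 kg/m³
  silicon nitride: M = 5.49×10⁻³
  soda-lime glass: M = 3.28×10⁻³
  titanium alloy: M = 2.34×10⁻³
  concrete: M = 2.33×10⁻³
  molybdenum: M = 1.78×10⁻³
  polycarbonate: M = 1.25×10⁻³
Highest index: silicon nitride.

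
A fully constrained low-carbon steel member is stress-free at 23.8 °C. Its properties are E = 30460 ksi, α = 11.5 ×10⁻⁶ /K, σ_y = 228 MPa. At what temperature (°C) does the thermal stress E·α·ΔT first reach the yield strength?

E = 30460 ksi = 210.0 GPa.
E·α·ΔT = 228.0 MPa ⇒ ΔT = 228.0 / (210.0×10³ × 11.5×10⁻⁶) = 94.40 K.
T = 23.8 + 94.40 = 118.2 °C.

118 °C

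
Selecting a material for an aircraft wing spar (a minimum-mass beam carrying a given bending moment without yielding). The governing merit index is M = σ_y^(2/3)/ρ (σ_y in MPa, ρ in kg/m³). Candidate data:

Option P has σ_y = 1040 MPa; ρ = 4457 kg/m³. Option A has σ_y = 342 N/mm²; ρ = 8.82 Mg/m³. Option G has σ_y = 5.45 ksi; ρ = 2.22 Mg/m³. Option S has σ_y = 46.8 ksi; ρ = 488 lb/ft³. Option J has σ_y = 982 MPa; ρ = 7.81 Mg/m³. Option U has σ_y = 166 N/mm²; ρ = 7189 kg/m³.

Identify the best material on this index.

Normalizing units and computing the index:
  option P: σ_y = 1040 MPa, ρ = 4457 kg/m³
  option A: σ_y = 342.0 MPa, ρ = 8820 kg/m³
  option G: σ_y = 37.58 MPa, ρ = 2220 kg/m³
  option S: σ_y = 322.7 MPa, ρ = 7817 kg/m³
  option J: σ_y = 982.0 MPa, ρ = 7810 kg/m³
  option U: σ_y = 166.0 MPa, ρ = 7189 kg/m³
  option P: M = 23.0×10⁻³
  option J: M = 12.6×10⁻³
  option S: M = 6.02×10⁻³
  option A: M = 5.54×10⁻³
  option G: M = 5.05×10⁻³
  option U: M = 4.20×10⁻³
Option P has the largest M.

option P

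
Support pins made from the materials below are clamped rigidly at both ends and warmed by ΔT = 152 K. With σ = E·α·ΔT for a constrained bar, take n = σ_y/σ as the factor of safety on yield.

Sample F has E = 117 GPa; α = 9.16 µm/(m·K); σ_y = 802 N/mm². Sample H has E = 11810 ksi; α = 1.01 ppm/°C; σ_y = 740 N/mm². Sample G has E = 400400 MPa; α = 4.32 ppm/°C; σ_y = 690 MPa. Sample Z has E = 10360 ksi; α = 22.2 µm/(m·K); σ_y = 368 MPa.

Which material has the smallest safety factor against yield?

With everything in SI (GPa, ×10⁻⁶/K, MPa):
  sample F: E = 117.0, α = 9.16, σ_y = 802.0 → σ = 163 MPa, n = 4.92
  sample H: E = 81.43, α = 1.01, σ_y = 740.0 → σ = 12.5 MPa, n = 59.2
  sample G: E = 400.4, α = 4.32, σ_y = 690.0 → σ = 263 MPa, n = 2.62
  sample Z: E = 71.43, α = 22.2, σ_y = 368.0 → σ = 241 MPa, n = 1.53
Sample Z has the lowest safety factor, n = 1.53.

sample Z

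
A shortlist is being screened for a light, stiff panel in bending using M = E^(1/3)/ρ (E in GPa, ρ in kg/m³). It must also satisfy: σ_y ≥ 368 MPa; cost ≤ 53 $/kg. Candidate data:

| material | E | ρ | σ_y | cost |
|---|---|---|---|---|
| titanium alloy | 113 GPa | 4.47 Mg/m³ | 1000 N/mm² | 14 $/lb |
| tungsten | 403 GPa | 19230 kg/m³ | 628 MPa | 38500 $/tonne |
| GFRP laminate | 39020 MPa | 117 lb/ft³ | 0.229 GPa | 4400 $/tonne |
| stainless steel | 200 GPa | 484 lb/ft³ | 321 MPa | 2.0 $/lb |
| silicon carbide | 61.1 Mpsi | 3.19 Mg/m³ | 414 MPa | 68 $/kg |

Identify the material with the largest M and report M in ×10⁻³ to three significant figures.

titanium alloy, M = 1.08×10⁻³

Screen on constraints: σ_y ≥ 368 MPa; cost ≤ 53 $/kg. Survivors: titanium alloy, tungsten.
Putting every candidate on a common basis:
  titanium alloy: E = 113.0 GPa, ρ = 4470 kg/m³
  tungsten: E = 403.0 GPa, ρ = 19230 kg/m³
  titanium alloy: M = 1.08×10⁻³
  tungsten: M = 0.384×10⁻³
Titanium alloy ranks first.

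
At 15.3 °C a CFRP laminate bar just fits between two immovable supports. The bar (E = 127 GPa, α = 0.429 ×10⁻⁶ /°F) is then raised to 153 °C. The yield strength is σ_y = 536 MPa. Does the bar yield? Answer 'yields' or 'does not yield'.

does not yield

α = 0.429×10⁻⁶/°F × 9/5 = 0.772×10⁻⁶/K.
ΔT = 137.7 K. Constrained thermal stress σ = E·α·ΔT = 127.0×10³ MPa × 0.772×10⁻⁶ × 137.7 = 13.5 MPa (compressive).
Compare to σ_y = 536 MPa: σ < σ_y, so it does not yield.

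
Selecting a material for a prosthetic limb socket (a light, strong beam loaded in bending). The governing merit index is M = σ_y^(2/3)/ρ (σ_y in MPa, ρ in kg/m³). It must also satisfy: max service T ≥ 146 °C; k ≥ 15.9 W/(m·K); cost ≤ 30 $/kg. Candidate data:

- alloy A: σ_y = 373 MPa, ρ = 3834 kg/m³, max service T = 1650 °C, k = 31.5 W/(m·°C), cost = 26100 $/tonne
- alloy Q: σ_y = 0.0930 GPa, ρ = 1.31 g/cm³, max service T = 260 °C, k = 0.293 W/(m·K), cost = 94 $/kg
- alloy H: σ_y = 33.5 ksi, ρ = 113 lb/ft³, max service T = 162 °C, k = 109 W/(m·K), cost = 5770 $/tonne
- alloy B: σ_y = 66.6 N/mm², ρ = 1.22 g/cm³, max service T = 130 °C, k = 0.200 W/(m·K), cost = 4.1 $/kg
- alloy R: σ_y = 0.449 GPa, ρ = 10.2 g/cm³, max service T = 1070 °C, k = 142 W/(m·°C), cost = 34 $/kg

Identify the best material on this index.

Screen on constraints: max service T ≥ 146 °C; k ≥ 15.9 W/(m·K); cost ≤ 30 $/kg. Survivors: alloy A, alloy H.
After converting to SI:
  alloy A: σ_y = 373.0 MPa, ρ = 3834 kg/m³
  alloy H: σ_y = 231.0 MPa, ρ = 1810 kg/m³
  alloy H: M = 20.8×10⁻³
  alloy A: M = 13.5×10⁻³
Alloy H has the largest M.

alloy H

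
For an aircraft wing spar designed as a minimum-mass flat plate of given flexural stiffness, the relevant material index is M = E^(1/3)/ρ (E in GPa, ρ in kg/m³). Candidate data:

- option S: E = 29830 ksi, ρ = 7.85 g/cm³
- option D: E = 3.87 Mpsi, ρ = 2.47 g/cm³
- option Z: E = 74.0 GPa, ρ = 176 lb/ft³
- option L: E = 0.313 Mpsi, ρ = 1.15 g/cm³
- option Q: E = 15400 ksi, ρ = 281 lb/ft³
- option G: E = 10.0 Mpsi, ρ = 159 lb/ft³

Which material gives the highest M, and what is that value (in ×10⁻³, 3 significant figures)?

In SI units:
  option S: E = 205.7 GPa, ρ = 7850 kg/m³
  option D: E = 26.68 GPa, ρ = 2470 kg/m³
  option Z: E = 74.00 GPa, ρ = 2819 kg/m³
  option L: E = 2.158 GPa, ρ = 1150 kg/m³
  option Q: E = 106.2 GPa, ρ = 4501 kg/m³
  option G: E = 68.95 GPa, ρ = 2547 kg/m³
  option G: M = 1.61×10⁻³
  option Z: M = 1.49×10⁻³
  option D: M = 1.21×10⁻³
  option L: M = 1.12×10⁻³
  option Q: M = 1.05×10⁻³
  option S: M = 0.752×10⁻³
Option G has the largest M.

option G, M = 1.61×10⁻³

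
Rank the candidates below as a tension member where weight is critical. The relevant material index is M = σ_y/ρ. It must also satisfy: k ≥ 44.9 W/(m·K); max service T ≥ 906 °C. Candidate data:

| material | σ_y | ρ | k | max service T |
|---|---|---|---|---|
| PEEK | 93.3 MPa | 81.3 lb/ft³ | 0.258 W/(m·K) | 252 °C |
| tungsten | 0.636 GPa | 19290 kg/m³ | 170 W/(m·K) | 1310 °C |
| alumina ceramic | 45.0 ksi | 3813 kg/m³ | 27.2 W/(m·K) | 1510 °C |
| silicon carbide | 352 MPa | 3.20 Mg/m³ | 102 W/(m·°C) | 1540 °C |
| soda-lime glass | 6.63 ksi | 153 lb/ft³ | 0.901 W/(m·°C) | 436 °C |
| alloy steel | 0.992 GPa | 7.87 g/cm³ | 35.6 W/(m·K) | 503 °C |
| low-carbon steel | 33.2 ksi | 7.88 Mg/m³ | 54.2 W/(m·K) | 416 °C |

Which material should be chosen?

Screen on constraints: k ≥ 44.9 W/(m·K); max service T ≥ 906 °C. Survivors: tungsten, silicon carbide.
Normalizing units and computing the index:
  tungsten: σ_y = 636.0 MPa, ρ = 19290 kg/m³
  silicon carbide: σ_y = 352.0 MPa, ρ = 3200 kg/m³
  silicon carbide: M = 110 kN·m/kg
  tungsten: M = 33.0 kN·m/kg
The maximum is for silicon carbide.

silicon carbide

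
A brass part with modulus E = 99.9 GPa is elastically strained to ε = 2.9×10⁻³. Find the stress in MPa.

σ = E·ε = 99900 MPa × 2.9×10⁻³ = 290 MPa.

290 MPa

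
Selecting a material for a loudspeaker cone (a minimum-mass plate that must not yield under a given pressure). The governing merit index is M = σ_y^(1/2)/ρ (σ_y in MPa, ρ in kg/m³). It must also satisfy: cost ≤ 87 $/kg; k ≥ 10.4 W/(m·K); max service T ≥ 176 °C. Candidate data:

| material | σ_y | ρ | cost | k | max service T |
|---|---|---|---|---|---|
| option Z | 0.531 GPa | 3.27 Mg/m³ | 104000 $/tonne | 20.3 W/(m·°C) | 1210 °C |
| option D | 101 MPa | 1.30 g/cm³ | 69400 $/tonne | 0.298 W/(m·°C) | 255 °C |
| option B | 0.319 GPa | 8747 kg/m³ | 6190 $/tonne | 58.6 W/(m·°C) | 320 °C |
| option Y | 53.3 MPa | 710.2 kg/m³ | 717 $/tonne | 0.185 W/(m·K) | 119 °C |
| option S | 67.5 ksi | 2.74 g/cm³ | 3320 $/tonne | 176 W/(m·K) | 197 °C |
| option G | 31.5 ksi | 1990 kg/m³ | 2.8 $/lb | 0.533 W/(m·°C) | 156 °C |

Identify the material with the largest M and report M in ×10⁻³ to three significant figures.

option S, M = 7.87×10⁻³

Screen on constraints: cost ≤ 87 $/kg; k ≥ 10.4 W/(m·K); max service T ≥ 176 °C. Survivors: option B, option S.
After converting to SI:
  option B: σ_y = 319.0 MPa, ρ = 8747 kg/m³
  option S: σ_y = 465.4 MPa, ρ = 2740 kg/m³
  option S: M = 7.87×10⁻³
  option B: M = 2.04×10⁻³
Option S has the largest M.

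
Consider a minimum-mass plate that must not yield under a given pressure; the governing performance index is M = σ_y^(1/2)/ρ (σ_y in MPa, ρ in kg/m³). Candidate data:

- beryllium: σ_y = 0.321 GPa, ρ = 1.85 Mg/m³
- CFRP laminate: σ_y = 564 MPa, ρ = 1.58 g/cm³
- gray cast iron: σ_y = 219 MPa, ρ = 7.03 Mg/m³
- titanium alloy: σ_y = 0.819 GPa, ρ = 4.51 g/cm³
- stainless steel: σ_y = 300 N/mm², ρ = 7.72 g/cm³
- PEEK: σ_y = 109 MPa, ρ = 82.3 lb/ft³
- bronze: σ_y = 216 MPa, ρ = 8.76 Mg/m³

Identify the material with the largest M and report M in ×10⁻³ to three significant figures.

Normalizing units and computing the index:
  beryllium: σ_y = 321.0 MPa, ρ = 1850 kg/m³
  CFRP laminate: σ_y = 564.0 MPa, ρ = 1580 kg/m³
  gray cast iron: σ_y = 219.0 MPa, ρ = 7030 kg/m³
  titanium alloy: σ_y = 819.0 MPa, ρ = 4510 kg/m³
  stainless steel: σ_y = 300.0 MPa, ρ = 7720 kg/m³
  PEEK: σ_y = 109.0 MPa, ρ = 1318 kg/m³
  bronze: σ_y = 216.0 MPa, ρ = 8760 kg/m³
  CFRP laminate: M = 15.0×10⁻³
  beryllium: M = 9.68×10⁻³
  PEEK: M = 7.92×10⁻³
  titanium alloy: M = 6.35×10⁻³
  stainless steel: M = 2.24×10⁻³
  gray cast iron: M = 2.11×10⁻³
  bronze: M = 1.68×10⁻³
CFRP laminate ranks first.

CFRP laminate, M = 15.0×10⁻³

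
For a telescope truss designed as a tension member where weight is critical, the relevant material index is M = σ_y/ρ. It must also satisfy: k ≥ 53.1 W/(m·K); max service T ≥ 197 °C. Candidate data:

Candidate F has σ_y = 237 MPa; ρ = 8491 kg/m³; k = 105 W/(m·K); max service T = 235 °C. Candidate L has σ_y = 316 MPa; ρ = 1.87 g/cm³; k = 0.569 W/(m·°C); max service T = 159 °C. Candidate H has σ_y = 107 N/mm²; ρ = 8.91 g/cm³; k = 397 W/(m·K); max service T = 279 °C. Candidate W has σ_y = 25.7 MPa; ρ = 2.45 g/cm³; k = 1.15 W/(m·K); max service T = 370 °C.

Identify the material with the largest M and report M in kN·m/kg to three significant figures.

Screen on constraints: k ≥ 53.1 W/(m·K); max service T ≥ 197 °C. Survivors: candidate F, candidate H.
Normalizing units and computing the index:
  candidate F: σ_y = 237.0 MPa, ρ = 8491 kg/m³
  candidate H: σ_y = 107.0 MPa, ρ = 8910 kg/m³
  candidate F: M = 27.9 kN·m/kg
  candidate H: M = 12.0 kN·m/kg
Candidate F has the largest M.

candidate F, M = 27.9 kN·m/kg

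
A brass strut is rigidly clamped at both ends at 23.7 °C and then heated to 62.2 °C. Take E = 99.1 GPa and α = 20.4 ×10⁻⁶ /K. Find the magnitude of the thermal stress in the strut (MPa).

77.8 MPa

ΔT = 38.50 K. Constrained thermal stress σ = E·α·ΔT = 99.10×10³ MPa × 20.4×10⁻⁶ × 38.50 = 77.8 MPa (compressive).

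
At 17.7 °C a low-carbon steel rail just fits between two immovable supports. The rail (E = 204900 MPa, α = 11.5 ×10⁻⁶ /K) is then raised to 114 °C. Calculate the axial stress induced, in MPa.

227 MPa

E = 204900 MPa = 204.9 GPa.
ΔT = 96.30 K. Constrained thermal stress σ = E·α·ΔT = 204.9×10³ MPa × 11.5×10⁻⁶ × 96.30 = 227 MPa (compressive).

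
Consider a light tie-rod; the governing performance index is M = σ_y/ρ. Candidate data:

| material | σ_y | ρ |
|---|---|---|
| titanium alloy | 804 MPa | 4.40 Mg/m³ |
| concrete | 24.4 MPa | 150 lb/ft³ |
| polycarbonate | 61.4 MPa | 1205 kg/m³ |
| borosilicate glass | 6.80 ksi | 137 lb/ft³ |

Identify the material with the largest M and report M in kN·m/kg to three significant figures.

titanium alloy, M = 183 kN·m/kg

Putting every candidate on a common basis:
  titanium alloy: σ_y = 804.0 MPa, ρ = 4400 kg/m³
  concrete: σ_y = 24.40 MPa, ρ = 2403 kg/m³
  polycarbonate: σ_y = 61.40 MPa, ρ = 1205 kg/m³
  borosilicate glass: σ_y = 46.88 MPa, ρ = 2195 kg/m³
  titanium alloy: M = 183 kN·m/kg
  polycarbonate: M = 51.0 kN·m/kg
  borosilicate glass: M = 21.4 kN·m/kg
  concrete: M = 10.2 kN·m/kg
The maximum is for titanium alloy.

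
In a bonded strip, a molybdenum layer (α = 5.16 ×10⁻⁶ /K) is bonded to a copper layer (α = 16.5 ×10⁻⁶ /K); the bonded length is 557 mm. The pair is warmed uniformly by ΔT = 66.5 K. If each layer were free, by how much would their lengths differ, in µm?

420 µm

Δα = |5.16 − 16.5|×10⁻⁶/K = 11.3×10⁻⁶/K.
ΔL_mismatch = Δα·L·ΔT = 11.3×10⁻⁶ × 557.0 mm × 66.5 K = 420 µm.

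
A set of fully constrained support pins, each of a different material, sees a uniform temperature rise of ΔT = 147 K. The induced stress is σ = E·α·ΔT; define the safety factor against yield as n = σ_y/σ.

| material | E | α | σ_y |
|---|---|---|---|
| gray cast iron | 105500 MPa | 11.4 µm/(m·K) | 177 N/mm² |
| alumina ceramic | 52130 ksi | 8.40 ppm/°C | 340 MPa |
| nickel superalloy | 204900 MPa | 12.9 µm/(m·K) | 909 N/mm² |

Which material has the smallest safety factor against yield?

alumina ceramic

In consistent units (E in GPa, α in ×10⁻⁶/K, σ_y in MPa):
  gray cast iron: E = 105.5, α = 11.4, σ_y = 177.0 → σ = 177 MPa, n = 1.00
  alumina ceramic: E = 359.4, α = 8.40, σ_y = 340.0 → σ = 444 MPa, n = 0.766
  nickel superalloy: E = 204.9, α = 12.9, σ_y = 909.0 → σ = 389 MPa, n = 2.34
Smallest n: alumina ceramic with n = 0.766.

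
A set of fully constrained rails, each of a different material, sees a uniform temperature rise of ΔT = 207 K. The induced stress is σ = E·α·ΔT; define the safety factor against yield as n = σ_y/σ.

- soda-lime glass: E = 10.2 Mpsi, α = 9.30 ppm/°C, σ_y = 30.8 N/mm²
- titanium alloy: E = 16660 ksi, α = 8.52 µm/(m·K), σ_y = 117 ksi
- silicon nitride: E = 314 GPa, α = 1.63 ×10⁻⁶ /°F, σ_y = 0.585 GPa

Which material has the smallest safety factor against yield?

soda-lime glass

In consistent units (E in GPa, α in ×10⁻⁶/K, σ_y in MPa):
  soda-lime glass: E = 70.33, α = 9.30, σ_y = 30.80 → σ = 135 MPa, n = 0.227
  titanium alloy: E = 114.9, α = 8.52, σ_y = 806.7 → σ = 203 MPa, n = 3.98
  silicon nitride: E = 314.0, α = 2.93, σ_y = 585.0 → σ = 191 MPa, n = 3.07
The minimum is soda-lime glass at n = 0.227.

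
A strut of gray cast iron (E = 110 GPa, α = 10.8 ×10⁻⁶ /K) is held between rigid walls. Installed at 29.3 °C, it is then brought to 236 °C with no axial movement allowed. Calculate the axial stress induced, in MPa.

246 MPa

ΔT = 206.7 K. Constrained thermal stress σ = E·α·ΔT = 110.0×10³ MPa × 10.8×10⁻⁶ × 206.7 = 246 MPa (compressive).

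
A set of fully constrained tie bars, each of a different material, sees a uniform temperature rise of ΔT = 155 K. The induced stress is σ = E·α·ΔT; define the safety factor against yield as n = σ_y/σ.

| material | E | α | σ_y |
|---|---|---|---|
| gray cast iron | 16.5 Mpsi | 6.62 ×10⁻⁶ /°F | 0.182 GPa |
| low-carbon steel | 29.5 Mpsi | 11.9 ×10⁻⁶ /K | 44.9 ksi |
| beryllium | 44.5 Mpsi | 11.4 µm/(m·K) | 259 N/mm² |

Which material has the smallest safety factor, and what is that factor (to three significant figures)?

Per material, after unit conversion:
  gray cast iron: E = 113.8, α = 11.9, σ_y = 182.0 → σ = 210 MPa, n = 0.866
  low-carbon steel: E = 203.4, α = 11.9, σ_y = 309.6 → σ = 375 MPa, n = 0.825
  beryllium: E = 306.8, α = 11.4, σ_y = 259.0 → σ = 542 MPa, n = 0.478
Smallest n: beryllium with n = 0.478.

beryllium, n = 0.478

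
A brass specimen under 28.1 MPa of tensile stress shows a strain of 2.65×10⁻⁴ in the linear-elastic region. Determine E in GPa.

E = σ/ε = 28.1 MPa / 2.65×10⁻⁴ = 106000 MPa = 106 GPa.

106 GPa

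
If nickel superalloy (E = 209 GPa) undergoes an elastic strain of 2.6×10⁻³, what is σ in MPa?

σ = E·ε = 209000 MPa × 2.6×10⁻³ = 543 MPa.

543 MPa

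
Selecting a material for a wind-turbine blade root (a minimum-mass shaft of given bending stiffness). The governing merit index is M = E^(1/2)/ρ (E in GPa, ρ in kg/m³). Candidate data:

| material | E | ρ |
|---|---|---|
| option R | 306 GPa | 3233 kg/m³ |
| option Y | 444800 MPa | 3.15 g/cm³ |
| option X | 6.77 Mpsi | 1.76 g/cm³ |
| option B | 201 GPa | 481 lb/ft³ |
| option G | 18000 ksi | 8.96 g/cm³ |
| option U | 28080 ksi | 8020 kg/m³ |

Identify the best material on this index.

option Y

Normalizing units and computing the index:
  option R: E = 306.0 GPa, ρ = 3233 kg/m³
  option Y: E = 444.8 GPa, ρ = 3150 kg/m³
  option X: E = 46.68 GPa, ρ = 1760 kg/m³
  option B: E = 201.0 GPa, ρ = 7705 kg/m³
  option G: E = 124.1 GPa, ρ = 8960 kg/m³
  option U: E = 193.6 GPa, ρ = 8020 kg/m³
  option Y: M = 6.70×10⁻³
  option R: M = 5.41×10⁻³
  option X: M = 3.88×10⁻³
  option B: M = 1.84×10⁻³
  option U: M = 1.73×10⁻³
  option G: M = 1.24×10⁻³
The maximum is for option Y.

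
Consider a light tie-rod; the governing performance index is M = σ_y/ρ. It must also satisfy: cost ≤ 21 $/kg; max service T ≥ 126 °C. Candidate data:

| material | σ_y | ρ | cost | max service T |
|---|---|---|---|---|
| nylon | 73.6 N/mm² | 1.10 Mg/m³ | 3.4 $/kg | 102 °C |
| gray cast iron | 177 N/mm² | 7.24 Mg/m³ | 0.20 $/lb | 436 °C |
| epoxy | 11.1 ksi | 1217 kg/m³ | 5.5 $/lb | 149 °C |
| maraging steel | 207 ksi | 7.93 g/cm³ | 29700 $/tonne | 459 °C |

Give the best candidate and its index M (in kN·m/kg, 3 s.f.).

Screen on constraints: cost ≤ 21 $/kg; max service T ≥ 126 °C. Survivors: gray cast iron, epoxy.
Convert each candidate to consistent units, then evaluate M:
  gray cast iron: σ_y = 177.0 MPa, ρ = 7240 kg/m³
  epoxy: σ_y = 76.53 MPa, ρ = 1217 kg/m³
  epoxy: M = 62.9 kN·m/kg
  gray cast iron: M = 24.4 kN·m/kg
Epoxy ranks first.

epoxy, M = 62.9 kN·m/kg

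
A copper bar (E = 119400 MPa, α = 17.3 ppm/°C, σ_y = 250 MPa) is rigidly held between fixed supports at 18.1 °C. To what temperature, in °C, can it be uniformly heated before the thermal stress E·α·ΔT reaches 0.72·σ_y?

105 °C

E = 119400 MPa = 119.4 GPa.
E·α·ΔT = 180.0 MPa ⇒ ΔT = 180.0 / (119.4×10³ × 17.3×10⁻⁶) = 87.14 K.
T = 18.1 + 87.14 = 105.2 °C.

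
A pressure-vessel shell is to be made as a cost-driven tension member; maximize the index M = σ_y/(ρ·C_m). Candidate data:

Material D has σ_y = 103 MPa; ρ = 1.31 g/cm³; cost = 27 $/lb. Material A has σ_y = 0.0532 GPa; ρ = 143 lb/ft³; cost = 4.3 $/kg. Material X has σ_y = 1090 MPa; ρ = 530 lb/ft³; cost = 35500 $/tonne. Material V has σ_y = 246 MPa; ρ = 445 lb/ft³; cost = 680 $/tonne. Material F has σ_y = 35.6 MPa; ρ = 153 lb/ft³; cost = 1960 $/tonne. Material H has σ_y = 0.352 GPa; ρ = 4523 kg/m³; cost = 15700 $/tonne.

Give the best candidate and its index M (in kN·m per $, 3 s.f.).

Normalizing units and computing the index:
  material D: σ_y = 103.0 MPa, ρ = 1310 kg/m³, cost = 59.52 $/kg
  material A: σ_y = 53.20 MPa, ρ = 2291 kg/m³, cost = 4.300 $/kg
  material X: σ_y = 1090 MPa, ρ = 8490 kg/m³, cost = 35.50 $/kg
  material V: σ_y = 246.0 MPa, ρ = 7128 kg/m³, cost = 0.6800 $/kg
  material F: σ_y = 35.60 MPa, ρ = 2451 kg/m³, cost = 1.960 $/kg
  material H: σ_y = 352.0 MPa, ρ = 4523 kg/m³, cost = 15.70 $/kg
  material V: M = 50.8 kN·m per $
  material F: M = 7.41 kN·m per $
  material A: M = 5.40 kN·m per $
  material H: M = 4.96 kN·m per $
  material X: M = 3.62 kN·m per $
  material D: M = 1.32 kN·m per $
Highest index: material V.

material V, M = 50.8 kN·m per $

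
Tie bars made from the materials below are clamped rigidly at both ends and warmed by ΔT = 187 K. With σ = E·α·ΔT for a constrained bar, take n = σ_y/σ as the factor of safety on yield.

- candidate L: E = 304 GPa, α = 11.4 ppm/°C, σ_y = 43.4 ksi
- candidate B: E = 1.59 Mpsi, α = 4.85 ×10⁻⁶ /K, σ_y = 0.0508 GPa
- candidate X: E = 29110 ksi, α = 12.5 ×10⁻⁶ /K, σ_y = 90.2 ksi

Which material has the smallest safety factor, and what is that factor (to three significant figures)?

In consistent units (E in GPa, α in ×10⁻⁶/K, σ_y in MPa):
  candidate L: E = 304.0, α = 11.4, σ_y = 299.2 → σ = 648 MPa, n = 0.462
  candidate B: E = 10.96, α = 4.85, σ_y = 50.80 → σ = 9.94 MPa, n = 5.11
  candidate X: E = 200.7, α = 12.5, σ_y = 621.9 → σ = 469 MPa, n = 1.33
Smallest n: candidate L with n = 0.462.

candidate L, n = 0.462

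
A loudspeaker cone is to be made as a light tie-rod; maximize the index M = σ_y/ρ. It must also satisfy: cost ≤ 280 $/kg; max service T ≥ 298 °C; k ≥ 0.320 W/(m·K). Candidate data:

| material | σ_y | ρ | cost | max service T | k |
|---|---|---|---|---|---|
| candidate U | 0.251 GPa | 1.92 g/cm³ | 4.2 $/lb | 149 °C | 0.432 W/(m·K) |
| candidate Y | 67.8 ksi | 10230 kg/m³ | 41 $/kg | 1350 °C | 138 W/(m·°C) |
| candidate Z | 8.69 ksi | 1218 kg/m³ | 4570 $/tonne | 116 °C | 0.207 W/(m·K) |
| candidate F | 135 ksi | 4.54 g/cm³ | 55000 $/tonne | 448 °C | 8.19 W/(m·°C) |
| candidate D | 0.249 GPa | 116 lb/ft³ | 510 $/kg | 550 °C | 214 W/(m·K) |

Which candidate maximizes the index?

candidate F

Screen on constraints: cost ≤ 280 $/kg; max service T ≥ 298 °C; k ≥ 0.320 W/(m·K). Survivors: candidate Y, candidate F.
After converting to SI:
  candidate Y: σ_y = 467.5 MPa, ρ = 10230 kg/m³
  candidate F: σ_y = 930.8 MPa, ρ = 4540 kg/m³
  candidate F: M = 205 kN·m/kg
  candidate Y: M = 45.7 kN·m/kg
Candidate F has the largest M.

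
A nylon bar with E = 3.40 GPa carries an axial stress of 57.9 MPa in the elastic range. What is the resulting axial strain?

ε = σ/E = 57.9 / 3400 = 0.0170.

0.0170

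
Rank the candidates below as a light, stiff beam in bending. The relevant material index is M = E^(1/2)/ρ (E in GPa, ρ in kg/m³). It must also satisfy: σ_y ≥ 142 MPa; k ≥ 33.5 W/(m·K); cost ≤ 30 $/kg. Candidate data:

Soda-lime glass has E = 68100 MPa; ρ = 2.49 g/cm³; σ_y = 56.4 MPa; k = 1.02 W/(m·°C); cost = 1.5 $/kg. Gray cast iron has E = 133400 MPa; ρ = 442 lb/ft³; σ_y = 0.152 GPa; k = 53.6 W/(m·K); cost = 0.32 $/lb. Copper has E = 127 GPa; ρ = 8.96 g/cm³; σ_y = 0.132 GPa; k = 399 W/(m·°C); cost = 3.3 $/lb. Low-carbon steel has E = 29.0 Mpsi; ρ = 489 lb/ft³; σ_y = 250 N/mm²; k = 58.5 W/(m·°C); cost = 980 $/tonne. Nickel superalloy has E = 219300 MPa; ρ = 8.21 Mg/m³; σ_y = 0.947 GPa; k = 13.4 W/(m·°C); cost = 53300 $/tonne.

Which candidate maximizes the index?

Screen on constraints: σ_y ≥ 142 MPa; k ≥ 33.5 W/(m·K); cost ≤ 30 $/kg. Survivors: gray cast iron, low-carbon steel.
After converting to SI:
  gray cast iron: E = 133.4 GPa, ρ = 7080 kg/m³
  low-carbon steel: E = 199.9 GPa, ρ = 7833 kg/m³
  low-carbon steel: M = 1.81×10⁻³
  gray cast iron: M = 1.63×10⁻³
Low-carbon steel has the largest M.

low-carbon steel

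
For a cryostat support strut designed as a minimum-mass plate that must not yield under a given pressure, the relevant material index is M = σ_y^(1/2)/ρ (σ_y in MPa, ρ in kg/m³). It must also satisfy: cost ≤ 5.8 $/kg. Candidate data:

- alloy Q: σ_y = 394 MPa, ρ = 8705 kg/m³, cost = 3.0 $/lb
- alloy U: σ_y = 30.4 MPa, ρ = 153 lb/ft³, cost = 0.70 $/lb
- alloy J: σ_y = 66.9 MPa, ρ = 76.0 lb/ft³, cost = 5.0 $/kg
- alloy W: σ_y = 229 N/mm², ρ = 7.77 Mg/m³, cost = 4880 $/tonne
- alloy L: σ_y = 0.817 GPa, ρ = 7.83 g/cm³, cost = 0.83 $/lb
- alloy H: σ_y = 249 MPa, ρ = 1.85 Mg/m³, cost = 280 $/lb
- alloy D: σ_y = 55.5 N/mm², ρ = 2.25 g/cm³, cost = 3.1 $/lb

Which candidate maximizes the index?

Screen on constraints: cost ≤ 5.8 $/kg. Survivors: alloy U, alloy J, alloy W, alloy L.
After converting to SI:
  alloy U: σ_y = 30.40 MPa, ρ = 2451 kg/m³
  alloy J: σ_y = 66.90 MPa, ρ = 1217 kg/m³
  alloy W: σ_y = 229.0 MPa, ρ = 7770 kg/m³
  alloy L: σ_y = 817.0 MPa, ρ = 7830 kg/m³
  alloy J: M = 6.72×10⁻³
  alloy L: M = 3.65×10⁻³
  alloy U: M = 2.25×10⁻³
  alloy W: M = 1.95×10⁻³
The maximum is for alloy J.

alloy J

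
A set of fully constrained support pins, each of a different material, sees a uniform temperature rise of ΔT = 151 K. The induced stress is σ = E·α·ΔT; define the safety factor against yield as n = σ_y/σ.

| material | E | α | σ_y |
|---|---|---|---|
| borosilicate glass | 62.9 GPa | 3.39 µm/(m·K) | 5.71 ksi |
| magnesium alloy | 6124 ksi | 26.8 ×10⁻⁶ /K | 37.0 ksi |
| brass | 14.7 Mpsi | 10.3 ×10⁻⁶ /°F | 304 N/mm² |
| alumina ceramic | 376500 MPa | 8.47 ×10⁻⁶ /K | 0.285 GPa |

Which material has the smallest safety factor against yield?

alumina ceramic

Converting E to GPa, α to ×10⁻⁶/K, σ_y to MPa, then σ and n for each:
  borosilicate glass: E = 62.90, α = 3.39, σ_y = 39.37 → σ = 32.2 MPa, n = 1.22
  magnesium alloy: E = 42.22, α = 26.8, σ_y = 255.1 → σ = 171 MPa, n = 1.49
  brass: E = 101.4, α = 18.5, σ_y = 304.0 → σ = 284 MPa, n = 1.07
  alumina ceramic: E = 376.5, α = 8.47, σ_y = 285.0 → σ = 482 MPa, n = 0.592
Alumina ceramic has the lowest safety factor, n = 0.592.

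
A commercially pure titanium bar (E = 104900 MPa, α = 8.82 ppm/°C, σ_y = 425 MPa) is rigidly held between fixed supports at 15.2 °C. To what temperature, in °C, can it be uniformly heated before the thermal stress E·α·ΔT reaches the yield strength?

E = 104900 MPa = 104.9 GPa.
E·α·ΔT = 425.0 MPa ⇒ ΔT = 425.0 / (104.9×10³ × 8.82×10⁻⁶) = 459.4 K.
T = 15.2 + 459.4 = 474.6 °C.

475 °C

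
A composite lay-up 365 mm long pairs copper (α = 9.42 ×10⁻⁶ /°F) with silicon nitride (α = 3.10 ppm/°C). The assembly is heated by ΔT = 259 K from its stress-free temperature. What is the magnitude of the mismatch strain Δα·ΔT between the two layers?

copper: α = 9.42×10⁻⁶/°F × 9/5 = 17.0×10⁻⁶/K.
Δα = |17.0 − 3.10|×10⁻⁶/K = 13.9×10⁻⁶/K.
Mismatch strain = Δα·ΔT = 13.9×10⁻⁶ × 259.0 = 3.59×10⁻³.

3.59×10⁻³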